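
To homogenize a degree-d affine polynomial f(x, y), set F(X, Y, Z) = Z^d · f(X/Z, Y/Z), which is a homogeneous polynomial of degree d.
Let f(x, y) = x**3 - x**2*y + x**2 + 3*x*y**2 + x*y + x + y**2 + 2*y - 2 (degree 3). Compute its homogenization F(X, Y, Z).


F(X, Y, Z) = X**3 - X**2*Y + X**2*Z + 3*X*Y**2 + X*Y*Z + X*Z**2 + Y**2*Z + 2*Y*Z**2 - 2*Z**3

deg(f) = 3.
Substitute x = X/Z, y = Y/Z into f, then multiply by Z^3.
  monomial 1·x^3·y^0 ↦ 1·X^3·Y^0·Z^0.
  monomial -1·x^2·y^1 ↦ -1·X^2·Y^1·Z^0.
  monomial 1·x^2·y^0 ↦ 1·X^2·Y^0·Z^1.
  monomial 3·x^1·y^2 ↦ 3·X^1·Y^2·Z^0.
  monomial 1·x^1·y^1 ↦ 1·X^1·Y^1·Z^1.
  monomial 1·x^1·y^0 ↦ 1·X^1·Y^0·Z^2.
  monomial 1·x^0·y^2 ↦ 1·X^0·Y^2·Z^1.
  monomial 2·x^0·y^1 ↦ 2·X^0·Y^1·Z^2.
  monomial -2·x^0·y^0 ↦ -2·X^0·Y^0·Z^3.
Collecting: F(X, Y, Z) = X**3 - X**2*Y + X**2*Z + 3*X*Y**2 + X*Y*Z + X*Z**2 + Y**2*Z + 2*Y*Z**2 - 2*Z**3.


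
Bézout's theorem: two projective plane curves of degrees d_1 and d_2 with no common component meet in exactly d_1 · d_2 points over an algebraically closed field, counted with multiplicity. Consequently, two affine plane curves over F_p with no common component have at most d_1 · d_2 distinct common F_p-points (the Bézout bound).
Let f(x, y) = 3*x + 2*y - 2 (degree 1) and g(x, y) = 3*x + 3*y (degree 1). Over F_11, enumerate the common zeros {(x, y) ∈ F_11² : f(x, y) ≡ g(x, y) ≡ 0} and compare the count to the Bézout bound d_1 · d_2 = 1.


Common zeros: {(2, 9)}; count = 1; Bézout bound = 1.

deg(f) = 1, deg(g) = 1, so Bézout bound = 1.
Scan x ∈ F_11. For each x, list the y ∈ F_11 with f(x, y) ≡ 0 and those with g(x, y) ≡ 0 (mod 11); the common zeros in that column are the intersection.
  x = 0: f ≡ 0 at y ∈ {1}; g ≡ 0 at y ∈ {0}; common: ∅.
  x = 1: f ≡ 0 at y ∈ {5}; g ≡ 0 at y ∈ {10}; common: ∅.
  x = 2: f ≡ 0 at y ∈ {9}; g ≡ 0 at y ∈ {9}; common: {9}.
  x = 3: f ≡ 0 at y ∈ {2}; g ≡ 0 at y ∈ {8}; common: ∅.
  x = 4: f ≡ 0 at y ∈ {6}; g ≡ 0 at y ∈ {7}; common: ∅.
  x = 5: f ≡ 0 at y ∈ {10}; g ≡ 0 at y ∈ {6}; common: ∅.
  x = 6: f ≡ 0 at y ∈ {3}; g ≡ 0 at y ∈ {5}; common: ∅.
  x = 7: f ≡ 0 at y ∈ {7}; g ≡ 0 at y ∈ {4}; common: ∅.
  x = 8: f ≡ 0 at y ∈ {0}; g ≡ 0 at y ∈ {3}; common: ∅.
  x = 9: f ≡ 0 at y ∈ {4}; g ≡ 0 at y ∈ {2}; common: ∅.
  x = 10: f ≡ 0 at y ∈ {8}; g ≡ 0 at y ∈ {1}; common: ∅.
Collecting: common zeros = {(2, 9)}, so the count is 1.
Comparison with the Bézout bound: 1 ≤ 1 = deg(f)·deg(g), as expected for curves with no common component (the bound is attained).


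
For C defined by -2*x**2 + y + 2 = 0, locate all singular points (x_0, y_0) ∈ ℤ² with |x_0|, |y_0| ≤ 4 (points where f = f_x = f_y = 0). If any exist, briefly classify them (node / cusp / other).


No singular points in the scanned grid; C is smooth there.

Compute partial derivatives:
  f_x = -4*x.
  f_y = 1.
f_y = 1 is a nonzero constant, so f_y never vanishes: no point (x, y) can satisfy f = f_x = f_y = 0. In particular no (x, y) ∈ {−4, ..., 4}² is singular; the curve is smooth.


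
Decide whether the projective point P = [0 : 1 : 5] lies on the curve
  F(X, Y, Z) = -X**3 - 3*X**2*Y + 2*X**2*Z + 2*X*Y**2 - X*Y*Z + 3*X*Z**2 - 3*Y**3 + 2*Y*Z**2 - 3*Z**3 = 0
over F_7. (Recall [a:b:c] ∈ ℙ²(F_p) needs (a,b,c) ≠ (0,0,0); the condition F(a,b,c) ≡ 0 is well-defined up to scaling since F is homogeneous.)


F(0,1,5) ≡ 1 (mod 7); P is NOT on the curve.

Evaluate F(0, 1, 5) term-by-term (mod 7).
  -X**3 ↦ -1·0·1·1 = 0
  -3*X**2*Y ↦ -3·0·1·1 = 0
  2*X**2*Z ↦ 2·0·1·5 = 0
  2*X*Y**2 ↦ 2·0·1·1 = 0
  -X*Y*Z ↦ -1·0·1·5 = 0
  3*X*Z**2 ↦ 3·0·1·25 = 0
  -3*Y**3 ↦ -3·1·1·1 = -3
  2*Y*Z**2 ↦ 2·1·1·25 = 50
  -3*Z**3 ↦ -3·1·1·125 = -375
Sum: F(0, 1, 5) = (0) + (0) + (0) + (0) + (0) + (0) + (-3) + (50) + (-375) = -328.
Reducing mod 7: -328 ≡ 1 (mod 7).
Since F(a, b, c) ≡ 1 ≠ 0 (mod 7), P does NOT lie on the curve.


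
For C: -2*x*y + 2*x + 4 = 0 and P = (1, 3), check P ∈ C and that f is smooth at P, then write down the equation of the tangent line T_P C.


Tangent line at P: -4*x - 2*y + 10 = 0.

Step 1: f(1, 3) = 0, so P lies on C.
Step 2: partial derivatives
  f_x(x, y) = 2 - 2*y, f_y(x, y) = -2*x.
  f_x(P) = -4, f_y(P) = -2 (gradient nonzero, so P is smooth).
Step 3: tangent line at P: -4·(x − 1) + -2·(y − 3) = 0.
Expanding: -4*x - 2*y + 10 = 0.


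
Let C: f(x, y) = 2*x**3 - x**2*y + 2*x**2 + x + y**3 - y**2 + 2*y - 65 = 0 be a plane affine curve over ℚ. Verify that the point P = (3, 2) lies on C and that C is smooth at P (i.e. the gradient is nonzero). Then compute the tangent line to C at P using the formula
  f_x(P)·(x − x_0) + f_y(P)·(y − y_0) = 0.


Tangent line at P: 55*x + y - 167 = 0.

Step 1: f(3, 2) = 0, so P lies on C.
Step 2: partial derivatives
  f_x(x, y) = 6*x**2 - 2*x*y + 4*x + 1, f_y(x, y) = -x**2 + 3*y**2 - 2*y + 2.
  f_x(P) = 55, f_y(P) = 1 (gradient nonzero, so P is smooth).
Step 3: tangent line at P: 55·(x − 3) + 1·(y − 2) = 0.
Expanding: 55*x + y - 167 = 0.


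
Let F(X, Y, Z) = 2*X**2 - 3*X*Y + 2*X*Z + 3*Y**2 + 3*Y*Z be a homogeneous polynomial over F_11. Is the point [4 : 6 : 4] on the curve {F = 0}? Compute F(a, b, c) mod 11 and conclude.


F(4,6,4) ≡ 7 (mod 11); P is NOT on the curve.

Evaluate F(4, 6, 4) term-by-term (mod 11).
  2*X**2 ↦ 2·16·1·1 = 32
  -3*X*Y ↦ -3·4·6·1 = -72
  2*X*Z ↦ 2·4·1·4 = 32
  3*Y**2 ↦ 3·1·36·1 = 108
  3*Y*Z ↦ 3·1·6·4 = 72
Sum: F(4, 6, 4) = (32) + (-72) + (32) + (108) + (72) = 172.
Reducing mod 11: 172 ≡ 7 (mod 11).
Since F(a, b, c) ≡ 7 ≠ 0 (mod 11), P does NOT lie on the curve.


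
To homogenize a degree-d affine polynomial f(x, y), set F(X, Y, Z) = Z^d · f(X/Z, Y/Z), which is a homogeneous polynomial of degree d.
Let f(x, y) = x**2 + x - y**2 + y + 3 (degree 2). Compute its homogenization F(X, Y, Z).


F(X, Y, Z) = X**2 + X*Z - Y**2 + Y*Z + 3*Z**2

deg(f) = 2.
Substitute x = X/Z, y = Y/Z into f, then multiply by Z^2.
  monomial 1·x^2·y^0 ↦ 1·X^2·Y^0·Z^0.
  monomial 1·x^1·y^0 ↦ 1·X^1·Y^0·Z^1.
  monomial -1·x^0·y^2 ↦ -1·X^0·Y^2·Z^0.
  monomial 1·x^0·y^1 ↦ 1·X^0·Y^1·Z^1.
  monomial 3·x^0·y^0 ↦ 3·X^0·Y^0·Z^2.
Collecting: F(X, Y, Z) = X**2 + X*Z - Y**2 + Y*Z + 3*Z**2.


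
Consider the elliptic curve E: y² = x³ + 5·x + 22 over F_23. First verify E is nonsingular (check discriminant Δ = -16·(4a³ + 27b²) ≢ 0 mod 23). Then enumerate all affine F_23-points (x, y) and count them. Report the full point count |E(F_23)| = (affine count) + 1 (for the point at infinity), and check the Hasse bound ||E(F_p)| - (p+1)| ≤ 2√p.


Affine points = {(3, 8), (3, 15), (7, 3), (7, 20), (12, 4), (12, 19), (16, 9), (16, 14), (17, 11), (17, 12), (20, 7), (20, 16), (21, 2), (21, 21), (22, 4), (22, 19)}; affine count = 16; |E(F_23)| = 17.

Discriminant check: Δ ∝ 4a³ + 27b² = 4·5³ + 27·22² = 4·125 + 27·484 ≡ 21 (mod 23). Nonzero ⇒ E is nonsingular.
For each x ∈ F_23, compute rhs = x³ + 5·x + 22 mod 23, then count y ∈ F_23 with y² ≡ rhs.
  x = 0: rhs = 22, matching y values: none (0 points).
  x = 1: rhs = 5, matching y values: none (0 points).
  x = 2: rhs = 17, matching y values: none (0 points).
  x = 3: rhs = 18, matching y values: 8, 15 (2 points).
  x = 4: rhs = 14, matching y values: none (0 points).
  x = 5: rhs = 11, matching y values: none (0 points).
  x = 6: rhs = 15, matching y values: none (0 points).
  x = 7: rhs = 9, matching y values: 3, 20 (2 points).
  x = 8: rhs = 22, matching y values: none (0 points).
  x = 9: rhs = 14, matching y values: none (0 points).
  x = 10: rhs = 14, matching y values: none (0 points).
  x = 11: rhs = 5, matching y values: none (0 points).
  x = 12: rhs = 16, matching y values: 4, 19 (2 points).
  x = 13: rhs = 7, matching y values: none (0 points).
  x = 14: rhs = 7, matching y values: none (0 points).
  x = 15: rhs = 22, matching y values: none (0 points).
  x = 16: rhs = 12, matching y values: 9, 14 (2 points).
  x = 17: rhs = 6, matching y values: 11, 12 (2 points).
  x = 18: rhs = 10, matching y values: none (0 points).
  x = 19: rhs = 7, matching y values: none (0 points).
  x = 20: rhs = 3, matching y values: 7, 16 (2 points).
  x = 21: rhs = 4, matching y values: 2, 21 (2 points).
  x = 22: rhs = 16, matching y values: 4, 19 (2 points).
Total affine count: 16.
Full point count |E(F_23)| = 16 + 1 = 17.
Hasse bound: |17 − (23+1)| = |-7| = 7 ≤ 2√23 ≈ 9.5917 ✓.


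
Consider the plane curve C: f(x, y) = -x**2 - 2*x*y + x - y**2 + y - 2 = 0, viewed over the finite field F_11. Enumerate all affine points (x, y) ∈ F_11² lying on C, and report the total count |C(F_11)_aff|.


Affine F_11-points: {(0, 5), (0, 7), (1, 4), (1, 6), (2, 3), (2, 5), (3, 2), (3, 4), (4, 1), (4, 3), (5, 0), (5, 2), (6, 1), (6, 10), (7, 0), (7, 9), (8, 8), (8, 10), (9, 7), (9, 9), (10, 6), (10, 8)}; count = 22.

For each of the 121 pairs (x, y) ∈ F_11², evaluate f(x, y) mod 11. Record the zeros.
  x = 0: [0↦9, 1↦9, 2↦7, 3↦3, 4↦8, 5↦0, 6↦1, 7↦0, 8↦8, 9↦3, 10↦7]  zeros at y ∈ {5, 7}
  x = 1: [0↦9, 1↦7, 2↦3, 3↦8, 4↦0, 5↦1, 6↦0, 7↦8, 8↦3, 9↦7, 10↦9]  zeros at y ∈ {4, 6}
  x = 2: [0↦7, 1↦3, 2↦8, 3↦0, 4↦1, 5↦0, 6↦8, 7↦3, 8↦7, 9↦9, 10↦9]  zeros at y ∈ {3, 5}
  x = 3: [0↦3, 1↦8, 2↦0, 3↦1, 4↦0, 5↦8, 6↦3, 7↦7, 8↦9, 9↦9, 10↦7]  zeros at y ∈ {2, 4}
  x = 4: [0↦8, 1↦0, 2↦1, 3↦0, 4↦8, 5↦3, 6↦7, 7↦9, 8↦9, 9↦7, 10↦3]  zeros at y ∈ {1, 3}
  x = 5: [0↦0, 1↦1, 2↦0, 3↦8, 4↦3, 5↦7, 6↦9, 7↦9, 8↦7, 9↦3, 10↦8]  zeros at y ∈ {0, 2}
  x = 6: [0↦1, 1↦0, 2↦8, 3↦3, 4↦7, 5↦9, 6↦9, 7↦7, 8↦3, 9↦8, 10↦0]  zeros at y ∈ {1, 10}
  x = 7: [0↦0, 1↦8, 2↦3, 3↦7, 4↦9, 5↦9, 6↦7, 7↦3, 8↦8, 9↦0, 10↦1]  zeros at y ∈ {0, 9}
  x = 8: [0↦8, 1↦3, 2↦7, 3↦9, 4↦9, 5↦7, 6↦3, 7↦8, 8↦0, 9↦1, 10↦0]  zeros at y ∈ {8, 10}
  x = 9: [0↦3, 1↦7, 2↦9, 3↦9, 4↦7, 5↦3, 6↦8, 7↦0, 8↦1, 9↦0, 10↦8]  zeros at y ∈ {7, 9}
  x = 10: [0↦7, 1↦9, 2↦9, 3↦7, 4↦3, 5↦8, 6↦0, 7↦1, 8↦0, 9↦8, 10↦3]  zeros at y ∈ {6, 8}
Collecting zeros: affine points = {(0, 5), (0, 7), (1, 4), (1, 6), (2, 3), (2, 5), (3, 2), (3, 4), (4, 1), (4, 3), (5, 0), (5, 2), (6, 1), (6, 10), (7, 0), (7, 9), (8, 8), (8, 10), (9, 7), (9, 9), (10, 6), (10, 8)}.
Total count |C(F_11)_aff| = 22.


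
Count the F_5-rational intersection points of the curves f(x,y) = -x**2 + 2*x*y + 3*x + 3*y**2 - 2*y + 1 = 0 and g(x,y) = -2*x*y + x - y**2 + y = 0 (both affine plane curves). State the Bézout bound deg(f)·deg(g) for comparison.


Common zeros: {(1, 2)}; count = 1; Bézout bound = 4.

deg(f) = 2, deg(g) = 2, so Bézout bound = 4.
Scan x ∈ F_5. For each x, list the y ∈ F_5 with f(x, y) ≡ 0 and those with g(x, y) ≡ 0 (mod 5); the common zeros in that column are the intersection.
  x = 0: f ≡ 0 at y ∈ ∅; g ≡ 0 at y ∈ {0, 1}; common: ∅.
  x = 1: f ≡ 0 at y ∈ {2, 3}; g ≡ 0 at y ∈ {2}; common: {2}.
  x = 2: f ≡ 0 at y ∈ ∅; g ≡ 0 at y ∈ ∅; common: ∅.
  x = 3: f ≡ 0 at y ∈ {3, 4}; g ≡ 0 at y ∈ ∅; common: ∅.
  x = 4: f ≡ 0 at y ∈ ∅; g ≡ 0 at y ∈ {4}; common: ∅.
Collecting: common zeros = {(1, 2)}, so the count is 1.
Comparison with the Bézout bound: 1 ≤ 4 = deg(f)·deg(g), as expected for curves with no common component (the affine F_5-count falls short of the bound because intersections may lie at infinity, over extension fields, or carry multiplicity).


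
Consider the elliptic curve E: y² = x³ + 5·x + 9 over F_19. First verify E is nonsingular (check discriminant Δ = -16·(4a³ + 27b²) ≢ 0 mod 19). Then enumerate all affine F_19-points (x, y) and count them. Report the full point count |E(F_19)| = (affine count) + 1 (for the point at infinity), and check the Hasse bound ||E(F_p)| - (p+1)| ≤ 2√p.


Affine points = {(0, 3), (0, 16), (4, 6), (4, 13), (5, 8), (5, 11), (7, 8), (7, 11), (9, 2), (9, 17), (12, 7), (12, 12), (14, 7), (14, 12), (15, 1), (15, 18), (16, 9), (16, 10)}; affine count = 18; |E(F_19)| = 19.

Discriminant check: Δ ∝ 4a³ + 27b² = 4·5³ + 27·9² = 4·125 + 27·81 ≡ 8 (mod 19). Nonzero ⇒ E is nonsingular.
For each x ∈ F_19, compute rhs = x³ + 5·x + 9 mod 19, then count y ∈ F_19 with y² ≡ rhs.
  x = 0: rhs = 9, matching y values: 3, 16 (2 points).
  x = 1: rhs = 15, matching y values: none (0 points).
  x = 2: rhs = 8, matching y values: none (0 points).
  x = 3: rhs = 13, matching y values: none (0 points).
  x = 4: rhs = 17, matching y values: 6, 13 (2 points).
  x = 5: rhs = 7, matching y values: 8, 11 (2 points).
  x = 6: rhs = 8, matching y values: none (0 points).
  x = 7: rhs = 7, matching y values: 8, 11 (2 points).
  x = 8: rhs = 10, matching y values: none (0 points).
  x = 9: rhs = 4, matching y values: 2, 17 (2 points).
  x = 10: rhs = 14, matching y values: none (0 points).
  x = 11: rhs = 8, matching y values: none (0 points).
  x = 12: rhs = 11, matching y values: 7, 12 (2 points).
  x = 13: rhs = 10, matching y values: none (0 points).
  x = 14: rhs = 11, matching y values: 7, 12 (2 points).
  x = 15: rhs = 1, matching y values: 1, 18 (2 points).
  x = 16: rhs = 5, matching y values: 9, 10 (2 points).
  x = 17: rhs = 10, matching y values: none (0 points).
  x = 18: rhs = 3, matching y values: none (0 points).
Total affine count: 18.
Full point count |E(F_19)| = 18 + 1 = 19.
Hasse bound: |19 − (19+1)| = |-1| = 1 ≤ 2√19 ≈ 8.7178 ✓.


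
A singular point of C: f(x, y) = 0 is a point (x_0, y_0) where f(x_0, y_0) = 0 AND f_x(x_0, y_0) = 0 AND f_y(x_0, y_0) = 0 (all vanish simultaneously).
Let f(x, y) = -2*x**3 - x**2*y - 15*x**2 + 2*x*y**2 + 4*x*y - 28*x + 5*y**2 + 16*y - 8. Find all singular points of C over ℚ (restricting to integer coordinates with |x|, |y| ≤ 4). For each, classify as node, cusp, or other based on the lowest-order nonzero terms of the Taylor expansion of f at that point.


Singular points: {(-2, -2)}; classification: node.

Compute partial derivatives:
  f_x = -6*x**2 - 2*x*y - 30*x + 2*y**2 + 4*y - 28.
  f_y = -x**2 + 4*x*y + 4*x + 10*y + 16.
Scan x_0 ∈ {−4, ..., 4}. For each x_0, f_y(x_0, y) is a polynomial in y; find its integer roots y ∈ {−4, ..., 4}, then test f_x and f at those candidates.
  x = -4: f_y(-4, y) = -6*y - 16; no integer root y with |y| ≤ 4.
  x = -3: f_y(-3, y) = -2*y - 5; no integer root y with |y| ≤ 4.
  x = -2: f_y(-2, y) = 2*y + 4; vanishes at y ∈ {-2}. (-2, -2): f_x = 0, f = 0 — SINGULAR.
  x = -1: f_y(-1, y) = 6*y + 11; no integer root y with |y| ≤ 4.
  x = 0: f_y(0, y) = 10*y + 16; no integer root y with |y| ≤ 4.
  x = 1: f_y(1, y) = 14*y + 19; no integer root y with |y| ≤ 4.
  x = 2: f_y(2, y) = 18*y + 20; no integer root y with |y| ≤ 4.
  x = 3: f_y(3, y) = 22*y + 19; no integer root y with |y| ≤ 4.
  x = 4: f_y(4, y) = 26*y + 16; no integer root y with |y| ≤ 4.
Only singular point on the grid: (-2, -2).
Classify: substitute x = -2 + u, y = -2 + v and expand: f = -2*u**3 - u**2*v - u**2 + 2*u*v**2 + v**2.
No constant or linear terms (consistent with a singular point). Quadratic part: -u**2 + v**2. Cubic part: -2*u**3 - u**2*v + 2*u*v**2.
The quadratic part v**2 - u**2 = (v − u)(v + u) splits into two distinct linear factors, so there are two distinct tangent lines y − -2 = ±(x − -2) — this is a node (ordinary double point).
Classification: node.


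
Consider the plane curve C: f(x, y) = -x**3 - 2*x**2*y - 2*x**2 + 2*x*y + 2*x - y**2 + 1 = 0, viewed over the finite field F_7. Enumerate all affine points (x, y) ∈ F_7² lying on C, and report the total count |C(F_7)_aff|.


Affine F_7-points: {(0, 1), (0, 6), (1, 0), (2, 5), (4, 1), (4, 3), (6, 1), (6, 2)}; count = 8.

For each of the 49 pairs (x, y) ∈ F_7², evaluate f(x, y) mod 7. Record the zeros.
  x = 0: [0↦1, 1↦0, 2↦4, 3↦6, 4↦6, 5↦4, 6↦0]  zeros at y ∈ {1, 6}
  x = 1: [0↦0, 1↦6, 2↦3, 3↦5, 4↦5, 5↦3, 6↦6]  zeros at y ∈ {0}
  x = 2: [0↦3, 1↦5, 2↦5, 3↦3, 4↦6, 5↦0, 6↦6]  zeros at y ∈ {5}
  x = 3: [0↦4, 1↦5, 2↦4, 3↦1, 4↦3, 5↦3, 6↦1]  zeros at y ∈ ∅
  x = 4: [0↦4, 1↦0, 2↦1, 3↦0, 4↦4, 5↦6, 6↦6]  zeros at y ∈ {1, 3}
  x = 5: [0↦4, 1↦5, 2↦4, 3↦1, 4↦3, 5↦3, 6↦1]  zeros at y ∈ ∅
  x = 6: [0↦5, 1↦0, 2↦0, 3↦5, 4↦1, 5↦2, 6↦1]  zeros at y ∈ {1, 2}
Collecting zeros: affine points = {(0, 1), (0, 6), (1, 0), (2, 5), (4, 1), (4, 3), (6, 1), (6, 2)}.
Total count |C(F_7)_aff| = 8.


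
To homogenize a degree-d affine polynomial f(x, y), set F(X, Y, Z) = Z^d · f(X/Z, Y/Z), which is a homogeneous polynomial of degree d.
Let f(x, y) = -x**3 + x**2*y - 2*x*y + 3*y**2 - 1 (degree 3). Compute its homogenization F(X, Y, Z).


F(X, Y, Z) = -X**3 + X**2*Y - 2*X*Y*Z + 3*Y**2*Z - Z**3

deg(f) = 3.
Substitute x = X/Z, y = Y/Z into f, then multiply by Z^3.
  monomial -1·x^3·y^0 ↦ -1·X^3·Y^0·Z^0.
  monomial 1·x^2·y^1 ↦ 1·X^2·Y^1·Z^0.
  monomial -2·x^1·y^1 ↦ -2·X^1·Y^1·Z^1.
  monomial 3·x^0·y^2 ↦ 3·X^0·Y^2·Z^1.
  monomial -1·x^0·y^0 ↦ -1·X^0·Y^0·Z^3.
Collecting: F(X, Y, Z) = -X**3 + X**2*Y - 2*X*Y*Z + 3*Y**2*Z - Z**3.


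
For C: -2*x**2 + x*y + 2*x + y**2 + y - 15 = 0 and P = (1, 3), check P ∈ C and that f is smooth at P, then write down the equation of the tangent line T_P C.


Tangent line at P: x + 8*y - 25 = 0.

Step 1: f(1, 3) = 0, so P lies on C.
Step 2: partial derivatives
  f_x(x, y) = -4*x + y + 2, f_y(x, y) = x + 2*y + 1.
  f_x(P) = 1, f_y(P) = 8 (gradient nonzero, so P is smooth).
Step 3: tangent line at P: 1·(x − 1) + 8·(y − 3) = 0.
Expanding: x + 8*y - 25 = 0.


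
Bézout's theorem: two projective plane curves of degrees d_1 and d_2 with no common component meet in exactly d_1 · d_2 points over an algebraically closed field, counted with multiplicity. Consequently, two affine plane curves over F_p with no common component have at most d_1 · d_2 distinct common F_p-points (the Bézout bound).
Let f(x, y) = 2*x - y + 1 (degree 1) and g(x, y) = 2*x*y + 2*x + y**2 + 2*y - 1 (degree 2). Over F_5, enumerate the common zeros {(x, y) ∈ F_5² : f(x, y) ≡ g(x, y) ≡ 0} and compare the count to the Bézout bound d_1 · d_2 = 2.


Common zeros: {(3, 2)}; count = 1; Bézout bound = 2.

deg(f) = 1, deg(g) = 2, so Bézout bound = 2.
Scan x ∈ F_5. For each x, list the y ∈ F_5 with f(x, y) ≡ 0 and those with g(x, y) ≡ 0 (mod 5); the common zeros in that column are the intersection.
  x = 0: f ≡ 0 at y ∈ {1}; g ≡ 0 at y ∈ ∅; common: ∅.
  x = 1: f ≡ 0 at y ∈ {3}; g ≡ 0 at y ∈ ∅; common: ∅.
  x = 2: f ≡ 0 at y ∈ {0}; g ≡ 0 at y ∈ {1, 3}; common: ∅.
  x = 3: f ≡ 0 at y ∈ {2}; g ≡ 0 at y ∈ {0, 2}; common: {2}.
  x = 4: f ≡ 0 at y ∈ {4}; g ≡ 0 at y ∈ ∅; common: ∅.
Collecting: common zeros = {(3, 2)}, so the count is 1.
Comparison with the Bézout bound: 1 ≤ 2 = deg(f)·deg(g), as expected for curves with no common component (the affine F_5-count falls short of the bound because intersections may lie at infinity, over extension fields, or carry multiplicity).


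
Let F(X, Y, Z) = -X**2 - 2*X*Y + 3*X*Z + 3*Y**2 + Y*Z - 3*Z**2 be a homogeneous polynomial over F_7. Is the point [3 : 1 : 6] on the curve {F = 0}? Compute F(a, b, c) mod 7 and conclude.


F(3,1,6) ≡ 3 (mod 7); P is NOT on the curve.

Evaluate F(3, 1, 6) term-by-term (mod 7).
  -X**2 ↦ -1·9·1·1 = -9
  -2*X*Y ↦ -2·3·1·1 = -6
  3*X*Z ↦ 3·3·1·6 = 54
  3*Y**2 ↦ 3·1·1·1 = 3
  Y*Z ↦ 1·1·1·6 = 6
  -3*Z**2 ↦ -3·1·1·36 = -108
Sum: F(3, 1, 6) = (-9) + (-6) + (54) + (3) + (6) + (-108) = -60.
Reducing mod 7: -60 ≡ 3 (mod 7).
Since F(a, b, c) ≡ 3 ≠ 0 (mod 7), P does NOT lie on the curve.


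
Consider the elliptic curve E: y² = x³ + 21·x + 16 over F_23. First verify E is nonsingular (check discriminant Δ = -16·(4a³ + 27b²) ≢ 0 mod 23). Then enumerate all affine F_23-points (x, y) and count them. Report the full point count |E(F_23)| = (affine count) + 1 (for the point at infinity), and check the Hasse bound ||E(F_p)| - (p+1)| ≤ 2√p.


Affine points = {(0, 4), (0, 19), (4, 7), (4, 16), (5, 4), (5, 19), (6, 6), (6, 17), (7, 0), (8, 11), (8, 12), (12, 8), (12, 15), (13, 5), (13, 18), (14, 8), (14, 15), (15, 7), (15, 16), (16, 3), (16, 20), (18, 4), (18, 19), (19, 11), (19, 12), (20, 8), (20, 15), (21, 9), (21, 14)}; affine count = 29; |E(F_23)| = 30.

Discriminant check: Δ ∝ 4a³ + 27b² = 4·21³ + 27·16² = 4·9261 + 27·256 ≡ 3 (mod 23). Nonzero ⇒ E is nonsingular.
For each x ∈ F_23, compute rhs = x³ + 21·x + 16 mod 23, then count y ∈ F_23 with y² ≡ rhs.
  x = 0: rhs = 16, matching y values: 4, 19 (2 points).
  x = 1: rhs = 15, matching y values: none (0 points).
  x = 2: rhs = 20, matching y values: none (0 points).
  x = 3: rhs = 14, matching y values: none (0 points).
  x = 4: rhs = 3, matching y values: 7, 16 (2 points).
  x = 5: rhs = 16, matching y values: 4, 19 (2 points).
  x = 6: rhs = 13, matching y values: 6, 17 (2 points).
  x = 7: rhs = 0, matching y values: 0 (1 points).
  x = 8: rhs = 6, matching y values: 11, 12 (2 points).
  x = 9: rhs = 14, matching y values: none (0 points).
  x = 10: rhs = 7, matching y values: none (0 points).
  x = 11: rhs = 14, matching y values: none (0 points).
  x = 12: rhs = 18, matching y values: 8, 15 (2 points).
  x = 13: rhs = 2, matching y values: 5, 18 (2 points).
  x = 14: rhs = 18, matching y values: 8, 15 (2 points).
  x = 15: rhs = 3, matching y values: 7, 16 (2 points).
  x = 16: rhs = 9, matching y values: 3, 20 (2 points).
  x = 17: rhs = 19, matching y values: none (0 points).
  x = 18: rhs = 16, matching y values: 4, 19 (2 points).
  x = 19: rhs = 6, matching y values: 11, 12 (2 points).
  x = 20: rhs = 18, matching y values: 8, 15 (2 points).
  x = 21: rhs = 12, matching y values: 9, 14 (2 points).
  x = 22: rhs = 17, matching y values: none (0 points).
Total affine count: 29.
Full point count |E(F_23)| = 29 + 1 = 30.
Hasse bound: |30 − (23+1)| = |6| = 6 ≤ 2√23 ≈ 9.5917 ✓.


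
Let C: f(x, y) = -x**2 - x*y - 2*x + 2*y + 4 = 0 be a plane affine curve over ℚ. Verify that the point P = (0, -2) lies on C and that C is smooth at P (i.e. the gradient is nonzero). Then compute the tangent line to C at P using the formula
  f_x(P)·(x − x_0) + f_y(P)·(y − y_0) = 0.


Tangent line at P: 2*y + 4 = 0.

Step 1: f(0, -2) = 0, so P lies on C.
Step 2: partial derivatives
  f_x(x, y) = -2*x - y - 2, f_y(x, y) = 2 - x.
  f_x(P) = 0, f_y(P) = 2 (gradient nonzero, so P is smooth).
Step 3: tangent line at P: 0·(x − 0) + 2·(y − -2) = 0.
Expanding: 2*y + 4 = 0.


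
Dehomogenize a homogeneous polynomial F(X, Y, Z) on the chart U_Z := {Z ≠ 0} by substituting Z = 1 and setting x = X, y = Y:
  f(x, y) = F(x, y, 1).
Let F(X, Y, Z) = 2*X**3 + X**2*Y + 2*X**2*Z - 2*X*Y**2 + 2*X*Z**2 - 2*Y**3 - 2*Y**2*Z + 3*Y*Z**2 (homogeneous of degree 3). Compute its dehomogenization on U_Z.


f(x, y) = 2*x**3 + x**2*y + 2*x**2 - 2*x*y**2 + 2*x - 2*y**3 - 2*y**2 + 3*y

On U_Z we set Z = 1. Each monomial c·X^i·Y^j·Z^k in F becomes c·x^i·y^j·1^k = c·x^i·y^j.
Substituting Z = 1: F(X, Y, 1) = 2*x**3 + x**2*y + 2*x**2 - 2*x*y**2 + 2*x - 2*y**3 - 2*y**2 + 3*y.
Note: deg(f) ≤ deg(F) = 3; strict inequality happens when F is divisible by Z (lost terms).


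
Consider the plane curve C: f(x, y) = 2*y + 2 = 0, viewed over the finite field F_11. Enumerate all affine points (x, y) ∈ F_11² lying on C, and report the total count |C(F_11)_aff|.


Affine F_11-points: {(0, 10), (1, 10), (2, 10), (3, 10), (4, 10), (5, 10), (6, 10), (7, 10), (8, 10), (9, 10), (10, 10)}; count = 11.

For each of the 121 pairs (x, y) ∈ F_11², evaluate f(x, y) mod 11. Record the zeros.
  x = 0: [0↦2, 1↦4, 2↦6, 3↦8, 4↦10, 5↦1, 6↦3, 7↦5, 8↦7, 9↦9, 10↦0]  zeros at y ∈ {10}
  x = 1: [0↦2, 1↦4, 2↦6, 3↦8, 4↦10, 5↦1, 6↦3, 7↦5, 8↦7, 9↦9, 10↦0]  zeros at y ∈ {10}
  x = 2: [0↦2, 1↦4, 2↦6, 3↦8, 4↦10, 5↦1, 6↦3, 7↦5, 8↦7, 9↦9, 10↦0]  zeros at y ∈ {10}
  x = 3: [0↦2, 1↦4, 2↦6, 3↦8, 4↦10, 5↦1, 6↦3, 7↦5, 8↦7, 9↦9, 10↦0]  zeros at y ∈ {10}
  x = 4: [0↦2, 1↦4, 2↦6, 3↦8, 4↦10, 5↦1, 6↦3, 7↦5, 8↦7, 9↦9, 10↦0]  zeros at y ∈ {10}
  x = 5: [0↦2, 1↦4, 2↦6, 3↦8, 4↦10, 5↦1, 6↦3, 7↦5, 8↦7, 9↦9, 10↦0]  zeros at y ∈ {10}
  x = 6: [0↦2, 1↦4, 2↦6, 3↦8, 4↦10, 5↦1, 6↦3, 7↦5, 8↦7, 9↦9, 10↦0]  zeros at y ∈ {10}
  x = 7: [0↦2, 1↦4, 2↦6, 3↦8, 4↦10, 5↦1, 6↦3, 7↦5, 8↦7, 9↦9, 10↦0]  zeros at y ∈ {10}
  x = 8: [0↦2, 1↦4, 2↦6, 3↦8, 4↦10, 5↦1, 6↦3, 7↦5, 8↦7, 9↦9, 10↦0]  zeros at y ∈ {10}
  x = 9: [0↦2, 1↦4, 2↦6, 3↦8, 4↦10, 5↦1, 6↦3, 7↦5, 8↦7, 9↦9, 10↦0]  zeros at y ∈ {10}
  x = 10: [0↦2, 1↦4, 2↦6, 3↦8, 4↦10, 5↦1, 6↦3, 7↦5, 8↦7, 9↦9, 10↦0]  zeros at y ∈ {10}
Collecting zeros: affine points = {(0, 10), (1, 10), (2, 10), (3, 10), (4, 10), (5, 10), (6, 10), (7, 10), (8, 10), (9, 10), (10, 10)}.
Total count |C(F_11)_aff| = 11.


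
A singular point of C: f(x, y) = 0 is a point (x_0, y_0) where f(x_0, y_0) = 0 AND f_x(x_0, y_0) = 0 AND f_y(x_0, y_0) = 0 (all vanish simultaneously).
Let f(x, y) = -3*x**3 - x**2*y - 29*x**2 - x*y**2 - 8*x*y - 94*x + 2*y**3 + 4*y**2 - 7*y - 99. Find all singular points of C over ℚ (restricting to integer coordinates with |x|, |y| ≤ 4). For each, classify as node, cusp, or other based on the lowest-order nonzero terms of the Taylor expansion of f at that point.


Singular points: {(-3, -1)}; classification: node.

Compute partial derivatives:
  f_x = -9*x**2 - 2*x*y - 58*x - y**2 - 8*y - 94.
  f_y = -x**2 - 2*x*y - 8*x + 6*y**2 + 8*y - 7.
Scan x_0 ∈ {−4, ..., 4}. For each x_0, f_y(x_0, y) is a polynomial in y; find its integer roots y ∈ {−4, ..., 4}, then test f_x and f at those candidates.
  x = -4: f_y(-4, y) = 6*y**2 + 16*y + 9; no integer root y with |y| ≤ 4.
  x = -3: f_y(-3, y) = 6*y**2 + 14*y + 8; vanishes at y ∈ {-1}. (-3, -1): f_x = 0, f = 0 — SINGULAR.
  x = -2: f_y(-2, y) = 6*y**2 + 12*y + 5; no integer root y with |y| ≤ 4.
  x = -1: f_y(-1, y) = 6*y**2 + 10*y; vanishes at y ∈ {0}. (-1, 0): f_x = -45 ≠ 0.
  x = 0: f_y(0, y) = 6*y**2 + 8*y - 7; no integer root y with |y| ≤ 4.
  x = 1: f_y(1, y) = 6*y**2 + 6*y - 16; no integer root y with |y| ≤ 4.
  x = 2: f_y(2, y) = 6*y**2 + 4*y - 27; no integer root y with |y| ≤ 4.
  x = 3: f_y(3, y) = 6*y**2 + 2*y - 40; no integer root y with |y| ≤ 4.
  x = 4: f_y(4, y) = 6*y**2 - 55; no integer root y with |y| ≤ 4.
Only singular point on the grid: (-3, -1).
Classify: substitute x = -3 + u, y = -1 + v and expand: f = -3*u**3 - u**2*v - u**2 - u*v**2 + 2*v**3 + v**2.
No constant or linear terms (consistent with a singular point). Quadratic part: -u**2 + v**2. Cubic part: -3*u**3 - u**2*v - u*v**2 + 2*v**3.
The quadratic part v**2 - u**2 = (v − u)(v + u) splits into two distinct linear factors, so there are two distinct tangent lines y − -1 = ±(x − -3) — this is a node (ordinary double point).
Classification: node.


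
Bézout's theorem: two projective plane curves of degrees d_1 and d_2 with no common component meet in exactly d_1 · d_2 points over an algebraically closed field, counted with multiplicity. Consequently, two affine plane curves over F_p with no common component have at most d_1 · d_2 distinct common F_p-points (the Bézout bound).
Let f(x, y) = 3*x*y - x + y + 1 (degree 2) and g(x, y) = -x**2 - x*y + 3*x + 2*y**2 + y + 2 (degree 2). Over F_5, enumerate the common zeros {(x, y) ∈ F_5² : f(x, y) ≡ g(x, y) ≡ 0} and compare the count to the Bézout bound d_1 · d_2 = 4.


Common zeros: ∅; count = 0; Bézout bound = 4.

deg(f) = 2, deg(g) = 2, so Bézout bound = 4.
Scan x ∈ F_5. For each x, list the y ∈ F_5 with f(x, y) ≡ 0 and those with g(x, y) ≡ 0 (mod 5); the common zeros in that column are the intersection.
  x = 0: f ≡ 0 at y ∈ {4}; g ≡ 0 at y ∈ {1}; common: ∅.
  x = 1: f ≡ 0 at y ∈ {0}; g ≡ 0 at y ∈ ∅; common: ∅.
  x = 2: f ≡ 0 at y ∈ {3}; g ≡ 0 at y ∈ {1, 2}; common: ∅.
  x = 3: f ≡ 0 at y ∈ ∅; g ≡ 0 at y ∈ ∅; common: ∅.
  x = 4: f ≡ 0 at y ∈ {1}; g ≡ 0 at y ∈ {2}; common: ∅.
Collecting: common zeros = ∅, so the count is 0.
Comparison with the Bézout bound: 0 ≤ 4 = deg(f)·deg(g), as expected for curves with no common component (the affine F_5-count falls short of the bound because intersections may lie at infinity, over extension fields, or carry multiplicity).


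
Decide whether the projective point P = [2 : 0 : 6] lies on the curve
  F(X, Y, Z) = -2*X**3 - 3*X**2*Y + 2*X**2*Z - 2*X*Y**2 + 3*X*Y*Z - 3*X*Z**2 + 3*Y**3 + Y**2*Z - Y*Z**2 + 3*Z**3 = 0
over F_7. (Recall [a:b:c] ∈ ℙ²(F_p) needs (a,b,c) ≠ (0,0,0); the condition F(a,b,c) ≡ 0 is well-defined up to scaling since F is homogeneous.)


F(2,0,6) ≡ 2 (mod 7); P is NOT on the curve.

Evaluate F(2, 0, 6) term-by-term (mod 7).
  -2*X**3 ↦ -2·8·1·1 = -16
  -3*X**2*Y ↦ -3·4·0·1 = 0
  2*X**2*Z ↦ 2·4·1·6 = 48
  -2*X*Y**2 ↦ -2·2·0·1 = 0
  3*X*Y*Z ↦ 3·2·0·6 = 0
  -3*X*Z**2 ↦ -3·2·1·36 = -216
  3*Y**3 ↦ 3·1·0·1 = 0
  Y**2*Z ↦ 1·1·0·6 = 0
  -Y*Z**2 ↦ -1·1·0·36 = 0
  3*Z**3 ↦ 3·1·1·216 = 648
Sum: F(2, 0, 6) = (-16) + (0) + (48) + (0) + (0) + (-216) + (0) + (0) + (0) + (648) = 464.
Reducing mod 7: 464 ≡ 2 (mod 7).
Since F(a, b, c) ≡ 2 ≠ 0 (mod 7), P does NOT lie on the curve.


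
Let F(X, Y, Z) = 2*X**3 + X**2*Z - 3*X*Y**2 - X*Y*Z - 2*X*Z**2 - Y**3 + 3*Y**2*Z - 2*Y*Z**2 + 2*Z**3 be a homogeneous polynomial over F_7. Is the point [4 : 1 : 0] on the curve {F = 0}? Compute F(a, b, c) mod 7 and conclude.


F(4,1,0) ≡ 3 (mod 7); P is NOT on the curve.

Evaluate F(4, 1, 0) term-by-term (mod 7).
  2*X**3 ↦ 2·64·1·1 = 128
  X**2*Z ↦ 1·16·1·0 = 0
  -3*X*Y**2 ↦ -3·4·1·1 = -12
  -X*Y*Z ↦ -1·4·1·0 = 0
  -2*X*Z**2 ↦ -2·4·1·0 = 0
  -Y**3 ↦ -1·1·1·1 = -1
  3*Y**2*Z ↦ 3·1·1·0 = 0
  -2*Y*Z**2 ↦ -2·1·1·0 = 0
  2*Z**3 ↦ 2·1·1·0 = 0
Sum: F(4, 1, 0) = (128) + (0) + (-12) + (0) + (0) + (-1) + (0) + (0) + (0) = 115.
Reducing mod 7: 115 ≡ 3 (mod 7).
Since F(a, b, c) ≡ 3 ≠ 0 (mod 7), P does NOT lie on the curve.


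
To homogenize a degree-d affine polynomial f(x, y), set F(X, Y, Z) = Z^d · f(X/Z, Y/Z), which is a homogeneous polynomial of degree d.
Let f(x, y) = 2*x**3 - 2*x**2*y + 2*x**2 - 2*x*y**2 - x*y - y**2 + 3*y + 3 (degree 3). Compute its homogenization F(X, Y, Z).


F(X, Y, Z) = 2*X**3 - 2*X**2*Y + 2*X**2*Z - 2*X*Y**2 - X*Y*Z - Y**2*Z + 3*Y*Z**2 + 3*Z**3

deg(f) = 3.
Substitute x = X/Z, y = Y/Z into f, then multiply by Z^3.
  monomial 2·x^3·y^0 ↦ 2·X^3·Y^0·Z^0.
  monomial -2·x^2·y^1 ↦ -2·X^2·Y^1·Z^0.
  monomial 2·x^2·y^0 ↦ 2·X^2·Y^0·Z^1.
  monomial -2·x^1·y^2 ↦ -2·X^1·Y^2·Z^0.
  monomial -1·x^1·y^1 ↦ -1·X^1·Y^1·Z^1.
  monomial -1·x^0·y^2 ↦ -1·X^0·Y^2·Z^1.
  monomial 3·x^0·y^1 ↦ 3·X^0·Y^1·Z^2.
  monomial 3·x^0·y^0 ↦ 3·X^0·Y^0·Z^3.
Collecting: F(X, Y, Z) = 2*X**3 - 2*X**2*Y + 2*X**2*Z - 2*X*Y**2 - X*Y*Z - Y**2*Z + 3*Y*Z**2 + 3*Z**3.


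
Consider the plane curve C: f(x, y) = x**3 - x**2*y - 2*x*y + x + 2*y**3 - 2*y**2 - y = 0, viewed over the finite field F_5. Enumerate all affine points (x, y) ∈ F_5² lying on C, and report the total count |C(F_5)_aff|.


Affine F_5-points: {(0, 0), (2, 0), (2, 2), (2, 4), (3, 0)}; count = 5.

For each of the 25 pairs (x, y) ∈ F_5², evaluate f(x, y) mod 5. Record the zeros.
  x = 0: [0↦0, 1↦4, 2↦1, 3↦3, 4↦2]  zeros at y ∈ {0}
  x = 1: [0↦2, 1↦3, 2↦2, 3↦1, 4↦2]  zeros at y ∈ ∅
  x = 2: [0↦0, 1↦1, 2↦0, 3↦4, 4↦0]  zeros at y ∈ {0, 2, 4}
  x = 3: [0↦0, 1↦4, 2↦1, 3↦3, 4↦2]  zeros at y ∈ {0}
  x = 4: [0↦3, 1↦3, 2↦1, 3↦4, 4↦4]  zeros at y ∈ ∅
Collecting zeros: affine points = {(0, 0), (2, 0), (2, 2), (2, 4), (3, 0)}.
Total count |C(F_5)_aff| = 5.


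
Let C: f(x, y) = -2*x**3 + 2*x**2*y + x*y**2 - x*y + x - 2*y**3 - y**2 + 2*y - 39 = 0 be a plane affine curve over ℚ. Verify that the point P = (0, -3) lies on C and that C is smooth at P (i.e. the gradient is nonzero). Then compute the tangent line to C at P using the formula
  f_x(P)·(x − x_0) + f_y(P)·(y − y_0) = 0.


Tangent line at P: 13*x - 46*y - 138 = 0.

Step 1: f(0, -3) = 0, so P lies on C.
Step 2: partial derivatives
  f_x(x, y) = -6*x**2 + 4*x*y + y**2 - y + 1, f_y(x, y) = 2*x**2 + 2*x*y - x - 6*y**2 - 2*y + 2.
  f_x(P) = 13, f_y(P) = -46 (gradient nonzero, so P is smooth).
Step 3: tangent line at P: 13·(x − 0) + -46·(y − -3) = 0.
Expanding: 13*x - 46*y - 138 = 0.


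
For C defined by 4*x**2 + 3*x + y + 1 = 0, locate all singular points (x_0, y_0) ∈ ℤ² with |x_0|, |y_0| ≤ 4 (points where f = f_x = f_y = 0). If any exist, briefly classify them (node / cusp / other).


No singular points in the scanned grid; C is smooth there.

Compute partial derivatives:
  f_x = 8*x + 3.
  f_y = 1.
f_y = 1 is a nonzero constant, so f_y never vanishes: no point (x, y) can satisfy f = f_x = f_y = 0. In particular no (x, y) ∈ {−4, ..., 4}² is singular; the curve is smooth.


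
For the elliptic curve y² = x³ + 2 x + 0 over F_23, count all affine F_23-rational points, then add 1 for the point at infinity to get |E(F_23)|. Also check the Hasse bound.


Affine points = {(0, 0), (1, 7), (1, 16), (2, 9), (2, 14), (4, 7), (4, 16), (7, 9), (7, 14), (10, 10), (10, 13), (12, 2), (12, 21), (14, 9), (14, 14), (15, 1), (15, 22), (17, 5), (17, 18), (18, 7), (18, 16), (20, 6), (20, 17)}; affine count = 23; |E(F_23)| = 24.

Discriminant check: Δ ∝ 4a³ + 27b² = 4·2³ + 27·0² = 4·8 + 27·0 ≡ 9 (mod 23). Nonzero ⇒ E is nonsingular.
For each x ∈ F_23, compute rhs = x³ + 2·x + 0 mod 23, then count y ∈ F_23 with y² ≡ rhs.
  x = 0: rhs = 0, matching y values: 0 (1 points).
  x = 1: rhs = 3, matching y values: 7, 16 (2 points).
  x = 2: rhs = 12, matching y values: 9, 14 (2 points).
  x = 3: rhs = 10, matching y values: none (0 points).
  x = 4: rhs = 3, matching y values: 7, 16 (2 points).
  x = 5: rhs = 20, matching y values: none (0 points).
  x = 6: rhs = 21, matching y values: none (0 points).
  x = 7: rhs = 12, matching y values: 9, 14 (2 points).
  x = 8: rhs = 22, matching y values: none (0 points).
  x = 9: rhs = 11, matching y values: none (0 points).
  x = 10: rhs = 8, matching y values: 10, 13 (2 points).
  x = 11: rhs = 19, matching y values: none (0 points).
  x = 12: rhs = 4, matching y values: 2, 21 (2 points).
  x = 13: rhs = 15, matching y values: none (0 points).
  x = 14: rhs = 12, matching y values: 9, 14 (2 points).
  x = 15: rhs = 1, matching y values: 1, 22 (2 points).
  x = 16: rhs = 11, matching y values: none (0 points).
  x = 17: rhs = 2, matching y values: 5, 18 (2 points).
  x = 18: rhs = 3, matching y values: 7, 16 (2 points).
  x = 19: rhs = 20, matching y values: none (0 points).
  x = 20: rhs = 13, matching y values: 6, 17 (2 points).
  x = 21: rhs = 11, matching y values: none (0 points).
  x = 22: rhs = 20, matching y values: none (0 points).
Total affine count: 23.
Full point count |E(F_23)| = 23 + 1 = 24.
Hasse bound: |24 − (23+1)| = |0| = 0 ≤ 2√23 ≈ 9.5917 ✓.


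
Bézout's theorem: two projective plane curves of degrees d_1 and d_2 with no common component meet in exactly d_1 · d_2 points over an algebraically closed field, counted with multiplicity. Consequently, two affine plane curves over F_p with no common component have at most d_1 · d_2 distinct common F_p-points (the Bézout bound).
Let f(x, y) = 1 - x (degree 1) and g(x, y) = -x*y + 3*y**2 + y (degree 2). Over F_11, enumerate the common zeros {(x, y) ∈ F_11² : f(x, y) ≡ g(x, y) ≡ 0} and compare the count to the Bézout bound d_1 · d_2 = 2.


Common zeros: {(1, 0)}; count = 1; Bézout bound = 2.

deg(f) = 1, deg(g) = 2, so Bézout bound = 2.
Scan x ∈ F_11. For each x, list the y ∈ F_11 with f(x, y) ≡ 0 and those with g(x, y) ≡ 0 (mod 11); the common zeros in that column are the intersection.
  x = 0: f ≡ 0 at y ∈ ∅; g ≡ 0 at y ∈ {0, 7}; common: ∅.
  x = 1: f ≡ 0 at y ∈ {0, 1, 2, 3, 4, 5, 6, 7, 8, 9, 10}; g ≡ 0 at y ∈ {0}; common: {0}.
  x = 2: f ≡ 0 at y ∈ ∅; g ≡ 0 at y ∈ {0, 4}; common: ∅.
  x = 3: f ≡ 0 at y ∈ ∅; g ≡ 0 at y ∈ {0, 8}; common: ∅.
  x = 4: f ≡ 0 at y ∈ ∅; g ≡ 0 at y ∈ {0, 1}; common: ∅.
  x = 5: f ≡ 0 at y ∈ ∅; g ≡ 0 at y ∈ {0, 5}; common: ∅.
  x = 6: f ≡ 0 at y ∈ ∅; g ≡ 0 at y ∈ {0, 9}; common: ∅.
  x = 7: f ≡ 0 at y ∈ ∅; g ≡ 0 at y ∈ {0, 2}; common: ∅.
  x = 8: f ≡ 0 at y ∈ ∅; g ≡ 0 at y ∈ {0, 6}; common: ∅.
  x = 9: f ≡ 0 at y ∈ ∅; g ≡ 0 at y ∈ {0, 10}; common: ∅.
  x = 10: f ≡ 0 at y ∈ ∅; g ≡ 0 at y ∈ {0, 3}; common: ∅.
Collecting: common zeros = {(1, 0)}, so the count is 1.
Comparison with the Bézout bound: 1 ≤ 2 = deg(f)·deg(g), as expected for curves with no common component (the affine F_11-count falls short of the bound because intersections may lie at infinity, over extension fields, or carry multiplicity).


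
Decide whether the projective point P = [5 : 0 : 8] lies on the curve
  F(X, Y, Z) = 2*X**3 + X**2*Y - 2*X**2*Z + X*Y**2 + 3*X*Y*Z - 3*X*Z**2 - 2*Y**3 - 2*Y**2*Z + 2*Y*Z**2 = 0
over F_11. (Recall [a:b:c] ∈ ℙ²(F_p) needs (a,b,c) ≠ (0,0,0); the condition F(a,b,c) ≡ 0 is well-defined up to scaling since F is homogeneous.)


F(5,0,8) ≡ 1 (mod 11); P is NOT on the curve.

Evaluate F(5, 0, 8) term-by-term (mod 11).
  2*X**3 ↦ 2·125·1·1 = 250
  X**2*Y ↦ 1·25·0·1 = 0
  -2*X**2*Z ↦ -2·25·1·8 = -400
  X*Y**2 ↦ 1·5·0·1 = 0
  3*X*Y*Z ↦ 3·5·0·8 = 0
  -3*X*Z**2 ↦ -3·5·1·64 = -960
  -2*Y**3 ↦ -2·1·0·1 = 0
  -2*Y**2*Z ↦ -2·1·0·8 = 0
  2*Y*Z**2 ↦ 2·1·0·64 = 0
Sum: F(5, 0, 8) = (250) + (0) + (-400) + (0) + (0) + (-960) + (0) + (0) + (0) = -1110.
Reducing mod 11: -1110 ≡ 1 (mod 11).
Since F(a, b, c) ≡ 1 ≠ 0 (mod 11), P does NOT lie on the curve.


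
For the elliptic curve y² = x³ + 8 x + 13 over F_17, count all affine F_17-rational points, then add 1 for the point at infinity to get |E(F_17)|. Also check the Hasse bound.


Affine points = {(0, 8), (0, 9), (3, 8), (3, 9), (5, 5), (5, 12), (7, 2), (7, 15), (9, 7), (9, 10), (11, 2), (11, 15), (12, 1), (12, 16), (13, 6), (13, 11), (14, 8), (14, 9), (16, 2), (16, 15)}; affine count = 20; |E(F_17)| = 21.

Discriminant check: Δ ∝ 4a³ + 27b² = 4·8³ + 27·13² = 4·512 + 27·169 ≡ 15 (mod 17). Nonzero ⇒ E is nonsingular.
For each x ∈ F_17, compute rhs = x³ + 8·x + 13 mod 17, then count y ∈ F_17 with y² ≡ rhs.
  x = 0: rhs = 13, matching y values: 8, 9 (2 points).
  x = 1: rhs = 5, matching y values: none (0 points).
  x = 2: rhs = 3, matching y values: none (0 points).
  x = 3: rhs = 13, matching y values: 8, 9 (2 points).
  x = 4: rhs = 7, matching y values: none (0 points).
  x = 5: rhs = 8, matching y values: 5, 12 (2 points).
  x = 6: rhs = 5, matching y values: none (0 points).
  x = 7: rhs = 4, matching y values: 2, 15 (2 points).
  x = 8: rhs = 11, matching y values: none (0 points).
  x = 9: rhs = 15, matching y values: 7, 10 (2 points).
  x = 10: rhs = 5, matching y values: none (0 points).
  x = 11: rhs = 4, matching y values: 2, 15 (2 points).
  x = 12: rhs = 1, matching y values: 1, 16 (2 points).
  x = 13: rhs = 2, matching y values: 6, 11 (2 points).
  x = 14: rhs = 13, matching y values: 8, 9 (2 points).
  x = 15: rhs = 6, matching y values: none (0 points).
  x = 16: rhs = 4, matching y values: 2, 15 (2 points).
Total affine count: 20.
Full point count |E(F_17)| = 20 + 1 = 21.
Hasse bound: |21 − (17+1)| = |3| = 3 ≤ 2√17 ≈ 8.2462 ✓.


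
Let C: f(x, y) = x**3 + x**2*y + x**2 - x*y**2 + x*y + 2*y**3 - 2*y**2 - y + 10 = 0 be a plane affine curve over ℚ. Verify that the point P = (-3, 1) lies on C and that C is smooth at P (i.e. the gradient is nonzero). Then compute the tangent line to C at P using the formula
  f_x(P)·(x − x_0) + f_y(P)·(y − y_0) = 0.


Tangent line at P: 15*x + 13*y + 32 = 0.

Step 1: f(-3, 1) = 0, so P lies on C.
Step 2: partial derivatives
  f_x(x, y) = 3*x**2 + 2*x*y + 2*x - y**2 + y, f_y(x, y) = x**2 - 2*x*y + x + 6*y**2 - 4*y - 1.
  f_x(P) = 15, f_y(P) = 13 (gradient nonzero, so P is smooth).
Step 3: tangent line at P: 15·(x − -3) + 13·(y − 1) = 0.
Expanding: 15*x + 13*y + 32 = 0.
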